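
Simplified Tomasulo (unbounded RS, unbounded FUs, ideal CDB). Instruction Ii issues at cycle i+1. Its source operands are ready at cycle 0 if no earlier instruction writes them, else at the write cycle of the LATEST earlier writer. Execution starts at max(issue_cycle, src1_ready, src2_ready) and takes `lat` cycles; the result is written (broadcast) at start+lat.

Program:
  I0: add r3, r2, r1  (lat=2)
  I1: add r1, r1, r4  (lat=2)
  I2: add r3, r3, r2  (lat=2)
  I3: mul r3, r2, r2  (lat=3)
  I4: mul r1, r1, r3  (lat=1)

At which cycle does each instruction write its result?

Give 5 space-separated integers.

I0 add r3: issue@1 deps=(None,None) exec_start@1 write@3
I1 add r1: issue@2 deps=(None,None) exec_start@2 write@4
I2 add r3: issue@3 deps=(0,None) exec_start@3 write@5
I3 mul r3: issue@4 deps=(None,None) exec_start@4 write@7
I4 mul r1: issue@5 deps=(1,3) exec_start@7 write@8

Answer: 3 4 5 7 8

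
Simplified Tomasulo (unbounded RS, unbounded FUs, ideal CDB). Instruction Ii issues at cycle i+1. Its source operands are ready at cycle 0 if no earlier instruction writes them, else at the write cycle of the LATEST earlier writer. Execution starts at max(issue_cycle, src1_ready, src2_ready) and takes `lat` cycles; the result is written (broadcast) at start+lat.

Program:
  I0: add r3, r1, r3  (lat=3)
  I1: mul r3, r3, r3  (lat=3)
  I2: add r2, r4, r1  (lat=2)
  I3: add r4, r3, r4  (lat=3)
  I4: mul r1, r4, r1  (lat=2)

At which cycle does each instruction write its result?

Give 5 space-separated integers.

Answer: 4 7 5 10 12

Derivation:
I0 add r3: issue@1 deps=(None,None) exec_start@1 write@4
I1 mul r3: issue@2 deps=(0,0) exec_start@4 write@7
I2 add r2: issue@3 deps=(None,None) exec_start@3 write@5
I3 add r4: issue@4 deps=(1,None) exec_start@7 write@10
I4 mul r1: issue@5 deps=(3,None) exec_start@10 write@12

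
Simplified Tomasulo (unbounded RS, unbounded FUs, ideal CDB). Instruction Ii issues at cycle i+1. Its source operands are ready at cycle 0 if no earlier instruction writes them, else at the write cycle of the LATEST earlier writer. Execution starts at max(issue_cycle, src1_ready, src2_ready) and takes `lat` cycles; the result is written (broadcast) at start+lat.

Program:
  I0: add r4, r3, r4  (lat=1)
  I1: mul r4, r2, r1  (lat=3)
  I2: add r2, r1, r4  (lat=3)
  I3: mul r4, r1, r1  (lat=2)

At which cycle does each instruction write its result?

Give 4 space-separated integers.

Answer: 2 5 8 6

Derivation:
I0 add r4: issue@1 deps=(None,None) exec_start@1 write@2
I1 mul r4: issue@2 deps=(None,None) exec_start@2 write@5
I2 add r2: issue@3 deps=(None,1) exec_start@5 write@8
I3 mul r4: issue@4 deps=(None,None) exec_start@4 write@6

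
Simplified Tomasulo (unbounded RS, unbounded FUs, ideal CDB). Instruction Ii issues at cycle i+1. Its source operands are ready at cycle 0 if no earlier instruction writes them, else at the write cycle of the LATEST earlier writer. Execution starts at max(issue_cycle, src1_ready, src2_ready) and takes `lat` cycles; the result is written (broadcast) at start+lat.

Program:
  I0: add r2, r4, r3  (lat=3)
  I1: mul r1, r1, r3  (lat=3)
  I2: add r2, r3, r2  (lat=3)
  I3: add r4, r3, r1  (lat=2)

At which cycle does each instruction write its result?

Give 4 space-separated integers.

I0 add r2: issue@1 deps=(None,None) exec_start@1 write@4
I1 mul r1: issue@2 deps=(None,None) exec_start@2 write@5
I2 add r2: issue@3 deps=(None,0) exec_start@4 write@7
I3 add r4: issue@4 deps=(None,1) exec_start@5 write@7

Answer: 4 5 7 7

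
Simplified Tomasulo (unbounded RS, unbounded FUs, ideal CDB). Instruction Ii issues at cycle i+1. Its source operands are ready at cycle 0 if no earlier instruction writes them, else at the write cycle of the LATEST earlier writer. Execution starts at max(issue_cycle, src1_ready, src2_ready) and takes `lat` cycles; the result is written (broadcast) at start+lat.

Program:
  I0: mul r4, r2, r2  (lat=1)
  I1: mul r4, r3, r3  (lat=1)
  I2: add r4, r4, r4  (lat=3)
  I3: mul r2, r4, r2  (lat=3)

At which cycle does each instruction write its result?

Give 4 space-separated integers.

I0 mul r4: issue@1 deps=(None,None) exec_start@1 write@2
I1 mul r4: issue@2 deps=(None,None) exec_start@2 write@3
I2 add r4: issue@3 deps=(1,1) exec_start@3 write@6
I3 mul r2: issue@4 deps=(2,None) exec_start@6 write@9

Answer: 2 3 6 9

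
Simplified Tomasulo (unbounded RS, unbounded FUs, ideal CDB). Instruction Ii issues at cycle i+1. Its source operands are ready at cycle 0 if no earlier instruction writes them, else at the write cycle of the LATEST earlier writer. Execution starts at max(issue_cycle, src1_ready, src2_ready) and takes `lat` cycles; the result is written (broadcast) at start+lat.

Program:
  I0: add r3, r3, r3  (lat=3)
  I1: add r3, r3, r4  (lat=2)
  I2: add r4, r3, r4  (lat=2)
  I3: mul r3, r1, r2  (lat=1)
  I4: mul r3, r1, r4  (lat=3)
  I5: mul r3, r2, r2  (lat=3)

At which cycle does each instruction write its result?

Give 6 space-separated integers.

I0 add r3: issue@1 deps=(None,None) exec_start@1 write@4
I1 add r3: issue@2 deps=(0,None) exec_start@4 write@6
I2 add r4: issue@3 deps=(1,None) exec_start@6 write@8
I3 mul r3: issue@4 deps=(None,None) exec_start@4 write@5
I4 mul r3: issue@5 deps=(None,2) exec_start@8 write@11
I5 mul r3: issue@6 deps=(None,None) exec_start@6 write@9

Answer: 4 6 8 5 11 9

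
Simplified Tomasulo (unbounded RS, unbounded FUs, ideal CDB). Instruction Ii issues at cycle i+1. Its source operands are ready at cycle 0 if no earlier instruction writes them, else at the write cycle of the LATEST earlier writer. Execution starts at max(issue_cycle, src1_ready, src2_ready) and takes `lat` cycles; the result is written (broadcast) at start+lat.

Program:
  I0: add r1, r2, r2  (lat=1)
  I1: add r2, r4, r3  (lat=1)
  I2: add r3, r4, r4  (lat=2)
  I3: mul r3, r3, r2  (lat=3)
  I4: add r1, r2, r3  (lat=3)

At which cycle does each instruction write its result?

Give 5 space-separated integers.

I0 add r1: issue@1 deps=(None,None) exec_start@1 write@2
I1 add r2: issue@2 deps=(None,None) exec_start@2 write@3
I2 add r3: issue@3 deps=(None,None) exec_start@3 write@5
I3 mul r3: issue@4 deps=(2,1) exec_start@5 write@8
I4 add r1: issue@5 deps=(1,3) exec_start@8 write@11

Answer: 2 3 5 8 11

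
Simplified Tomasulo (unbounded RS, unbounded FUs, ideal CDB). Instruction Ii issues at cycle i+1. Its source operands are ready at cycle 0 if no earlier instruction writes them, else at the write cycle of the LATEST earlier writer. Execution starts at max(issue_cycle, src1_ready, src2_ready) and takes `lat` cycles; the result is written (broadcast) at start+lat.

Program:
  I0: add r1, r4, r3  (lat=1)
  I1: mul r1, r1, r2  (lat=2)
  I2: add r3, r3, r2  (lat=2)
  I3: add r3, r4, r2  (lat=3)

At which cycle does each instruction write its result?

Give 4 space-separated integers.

I0 add r1: issue@1 deps=(None,None) exec_start@1 write@2
I1 mul r1: issue@2 deps=(0,None) exec_start@2 write@4
I2 add r3: issue@3 deps=(None,None) exec_start@3 write@5
I3 add r3: issue@4 deps=(None,None) exec_start@4 write@7

Answer: 2 4 5 7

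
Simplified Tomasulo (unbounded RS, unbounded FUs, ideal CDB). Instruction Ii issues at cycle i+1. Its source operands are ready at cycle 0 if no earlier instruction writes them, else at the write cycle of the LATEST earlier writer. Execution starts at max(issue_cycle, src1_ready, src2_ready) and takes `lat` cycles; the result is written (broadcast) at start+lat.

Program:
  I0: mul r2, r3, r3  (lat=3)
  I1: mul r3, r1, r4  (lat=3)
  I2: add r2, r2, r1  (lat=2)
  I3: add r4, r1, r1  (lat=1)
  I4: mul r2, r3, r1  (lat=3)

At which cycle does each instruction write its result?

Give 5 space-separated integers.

Answer: 4 5 6 5 8

Derivation:
I0 mul r2: issue@1 deps=(None,None) exec_start@1 write@4
I1 mul r3: issue@2 deps=(None,None) exec_start@2 write@5
I2 add r2: issue@3 deps=(0,None) exec_start@4 write@6
I3 add r4: issue@4 deps=(None,None) exec_start@4 write@5
I4 mul r2: issue@5 deps=(1,None) exec_start@5 write@8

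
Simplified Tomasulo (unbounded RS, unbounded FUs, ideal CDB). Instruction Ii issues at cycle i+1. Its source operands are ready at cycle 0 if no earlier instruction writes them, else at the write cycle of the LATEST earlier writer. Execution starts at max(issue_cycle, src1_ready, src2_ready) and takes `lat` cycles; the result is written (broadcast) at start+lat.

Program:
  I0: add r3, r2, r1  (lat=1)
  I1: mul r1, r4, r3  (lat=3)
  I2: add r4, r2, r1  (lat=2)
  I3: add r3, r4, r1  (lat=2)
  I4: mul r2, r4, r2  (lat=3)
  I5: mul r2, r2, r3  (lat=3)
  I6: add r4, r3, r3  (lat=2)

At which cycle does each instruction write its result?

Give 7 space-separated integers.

I0 add r3: issue@1 deps=(None,None) exec_start@1 write@2
I1 mul r1: issue@2 deps=(None,0) exec_start@2 write@5
I2 add r4: issue@3 deps=(None,1) exec_start@5 write@7
I3 add r3: issue@4 deps=(2,1) exec_start@7 write@9
I4 mul r2: issue@5 deps=(2,None) exec_start@7 write@10
I5 mul r2: issue@6 deps=(4,3) exec_start@10 write@13
I6 add r4: issue@7 deps=(3,3) exec_start@9 write@11

Answer: 2 5 7 9 10 13 11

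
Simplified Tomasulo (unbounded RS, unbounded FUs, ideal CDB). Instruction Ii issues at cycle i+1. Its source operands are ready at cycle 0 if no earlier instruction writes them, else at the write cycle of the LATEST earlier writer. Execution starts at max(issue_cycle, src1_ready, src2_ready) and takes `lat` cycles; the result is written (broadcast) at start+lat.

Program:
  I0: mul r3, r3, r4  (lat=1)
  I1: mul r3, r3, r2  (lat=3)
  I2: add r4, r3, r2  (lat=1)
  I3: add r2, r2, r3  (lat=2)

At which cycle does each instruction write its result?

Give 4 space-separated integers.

Answer: 2 5 6 7

Derivation:
I0 mul r3: issue@1 deps=(None,None) exec_start@1 write@2
I1 mul r3: issue@2 deps=(0,None) exec_start@2 write@5
I2 add r4: issue@3 deps=(1,None) exec_start@5 write@6
I3 add r2: issue@4 deps=(None,1) exec_start@5 write@7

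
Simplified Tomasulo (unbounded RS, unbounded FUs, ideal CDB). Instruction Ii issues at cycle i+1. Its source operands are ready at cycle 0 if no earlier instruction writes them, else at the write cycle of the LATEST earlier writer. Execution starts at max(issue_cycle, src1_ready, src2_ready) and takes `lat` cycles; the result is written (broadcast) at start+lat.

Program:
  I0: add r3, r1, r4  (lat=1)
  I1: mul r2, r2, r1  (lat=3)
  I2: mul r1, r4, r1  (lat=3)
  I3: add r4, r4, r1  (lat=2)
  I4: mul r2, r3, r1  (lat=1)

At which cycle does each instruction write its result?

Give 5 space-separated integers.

I0 add r3: issue@1 deps=(None,None) exec_start@1 write@2
I1 mul r2: issue@2 deps=(None,None) exec_start@2 write@5
I2 mul r1: issue@3 deps=(None,None) exec_start@3 write@6
I3 add r4: issue@4 deps=(None,2) exec_start@6 write@8
I4 mul r2: issue@5 deps=(0,2) exec_start@6 write@7

Answer: 2 5 6 8 7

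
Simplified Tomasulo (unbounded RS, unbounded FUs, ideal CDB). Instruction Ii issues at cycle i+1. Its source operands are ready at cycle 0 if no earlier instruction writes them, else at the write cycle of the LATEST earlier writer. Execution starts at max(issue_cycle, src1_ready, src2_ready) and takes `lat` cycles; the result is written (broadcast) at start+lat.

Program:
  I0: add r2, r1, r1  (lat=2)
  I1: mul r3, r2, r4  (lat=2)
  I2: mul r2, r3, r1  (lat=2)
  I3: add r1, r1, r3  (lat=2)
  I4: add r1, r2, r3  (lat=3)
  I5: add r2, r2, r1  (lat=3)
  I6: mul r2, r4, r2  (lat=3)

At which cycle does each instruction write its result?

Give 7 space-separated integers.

I0 add r2: issue@1 deps=(None,None) exec_start@1 write@3
I1 mul r3: issue@2 deps=(0,None) exec_start@3 write@5
I2 mul r2: issue@3 deps=(1,None) exec_start@5 write@7
I3 add r1: issue@4 deps=(None,1) exec_start@5 write@7
I4 add r1: issue@5 deps=(2,1) exec_start@7 write@10
I5 add r2: issue@6 deps=(2,4) exec_start@10 write@13
I6 mul r2: issue@7 deps=(None,5) exec_start@13 write@16

Answer: 3 5 7 7 10 13 16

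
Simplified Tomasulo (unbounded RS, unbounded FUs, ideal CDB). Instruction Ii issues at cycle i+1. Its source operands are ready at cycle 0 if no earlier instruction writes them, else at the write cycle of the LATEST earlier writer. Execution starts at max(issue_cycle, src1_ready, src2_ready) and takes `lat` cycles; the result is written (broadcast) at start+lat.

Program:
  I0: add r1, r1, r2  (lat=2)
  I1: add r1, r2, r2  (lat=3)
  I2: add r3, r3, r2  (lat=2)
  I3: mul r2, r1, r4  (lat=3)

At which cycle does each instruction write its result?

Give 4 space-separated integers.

I0 add r1: issue@1 deps=(None,None) exec_start@1 write@3
I1 add r1: issue@2 deps=(None,None) exec_start@2 write@5
I2 add r3: issue@3 deps=(None,None) exec_start@3 write@5
I3 mul r2: issue@4 deps=(1,None) exec_start@5 write@8

Answer: 3 5 5 8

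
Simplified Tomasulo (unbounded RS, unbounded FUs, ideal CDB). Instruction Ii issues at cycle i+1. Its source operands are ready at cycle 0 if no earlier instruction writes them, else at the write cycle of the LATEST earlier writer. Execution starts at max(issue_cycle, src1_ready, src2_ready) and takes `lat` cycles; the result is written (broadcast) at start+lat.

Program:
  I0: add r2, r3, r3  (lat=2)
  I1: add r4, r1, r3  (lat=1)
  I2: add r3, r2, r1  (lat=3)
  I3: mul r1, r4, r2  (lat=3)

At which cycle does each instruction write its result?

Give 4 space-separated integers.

I0 add r2: issue@1 deps=(None,None) exec_start@1 write@3
I1 add r4: issue@2 deps=(None,None) exec_start@2 write@3
I2 add r3: issue@3 deps=(0,None) exec_start@3 write@6
I3 mul r1: issue@4 deps=(1,0) exec_start@4 write@7

Answer: 3 3 6 7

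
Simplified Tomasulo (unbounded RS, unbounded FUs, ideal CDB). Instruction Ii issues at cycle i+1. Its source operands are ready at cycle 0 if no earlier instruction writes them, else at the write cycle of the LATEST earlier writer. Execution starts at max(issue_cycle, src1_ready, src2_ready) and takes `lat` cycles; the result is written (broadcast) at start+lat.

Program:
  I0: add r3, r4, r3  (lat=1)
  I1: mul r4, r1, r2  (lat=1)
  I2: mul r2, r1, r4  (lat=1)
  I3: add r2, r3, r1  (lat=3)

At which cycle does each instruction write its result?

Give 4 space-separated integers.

I0 add r3: issue@1 deps=(None,None) exec_start@1 write@2
I1 mul r4: issue@2 deps=(None,None) exec_start@2 write@3
I2 mul r2: issue@3 deps=(None,1) exec_start@3 write@4
I3 add r2: issue@4 deps=(0,None) exec_start@4 write@7

Answer: 2 3 4 7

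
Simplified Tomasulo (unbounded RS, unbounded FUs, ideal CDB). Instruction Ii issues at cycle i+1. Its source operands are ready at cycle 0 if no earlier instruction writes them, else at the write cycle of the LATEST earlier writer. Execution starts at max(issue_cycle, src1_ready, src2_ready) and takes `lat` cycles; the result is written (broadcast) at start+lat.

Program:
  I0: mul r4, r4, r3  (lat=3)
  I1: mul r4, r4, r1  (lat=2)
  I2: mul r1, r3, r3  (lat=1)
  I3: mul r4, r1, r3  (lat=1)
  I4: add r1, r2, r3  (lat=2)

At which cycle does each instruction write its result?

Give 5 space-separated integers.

I0 mul r4: issue@1 deps=(None,None) exec_start@1 write@4
I1 mul r4: issue@2 deps=(0,None) exec_start@4 write@6
I2 mul r1: issue@3 deps=(None,None) exec_start@3 write@4
I3 mul r4: issue@4 deps=(2,None) exec_start@4 write@5
I4 add r1: issue@5 deps=(None,None) exec_start@5 write@7

Answer: 4 6 4 5 7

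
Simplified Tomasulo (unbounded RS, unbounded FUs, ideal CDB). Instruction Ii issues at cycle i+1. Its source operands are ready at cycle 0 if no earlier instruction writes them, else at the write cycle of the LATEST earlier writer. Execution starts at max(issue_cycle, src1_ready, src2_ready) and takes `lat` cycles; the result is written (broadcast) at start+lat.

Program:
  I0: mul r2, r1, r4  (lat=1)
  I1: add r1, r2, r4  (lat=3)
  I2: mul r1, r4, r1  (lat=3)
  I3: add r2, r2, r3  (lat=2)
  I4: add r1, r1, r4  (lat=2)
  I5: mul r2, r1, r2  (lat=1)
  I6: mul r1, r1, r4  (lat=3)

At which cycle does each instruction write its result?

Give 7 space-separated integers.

I0 mul r2: issue@1 deps=(None,None) exec_start@1 write@2
I1 add r1: issue@2 deps=(0,None) exec_start@2 write@5
I2 mul r1: issue@3 deps=(None,1) exec_start@5 write@8
I3 add r2: issue@4 deps=(0,None) exec_start@4 write@6
I4 add r1: issue@5 deps=(2,None) exec_start@8 write@10
I5 mul r2: issue@6 deps=(4,3) exec_start@10 write@11
I6 mul r1: issue@7 deps=(4,None) exec_start@10 write@13

Answer: 2 5 8 6 10 11 13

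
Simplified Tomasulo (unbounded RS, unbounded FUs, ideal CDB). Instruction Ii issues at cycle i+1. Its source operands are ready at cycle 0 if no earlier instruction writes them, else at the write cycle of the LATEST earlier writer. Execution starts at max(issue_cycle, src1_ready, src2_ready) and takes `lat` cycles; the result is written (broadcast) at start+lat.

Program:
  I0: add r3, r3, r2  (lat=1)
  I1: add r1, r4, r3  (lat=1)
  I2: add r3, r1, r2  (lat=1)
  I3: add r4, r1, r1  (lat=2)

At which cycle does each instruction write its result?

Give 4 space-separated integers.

I0 add r3: issue@1 deps=(None,None) exec_start@1 write@2
I1 add r1: issue@2 deps=(None,0) exec_start@2 write@3
I2 add r3: issue@3 deps=(1,None) exec_start@3 write@4
I3 add r4: issue@4 deps=(1,1) exec_start@4 write@6

Answer: 2 3 4 6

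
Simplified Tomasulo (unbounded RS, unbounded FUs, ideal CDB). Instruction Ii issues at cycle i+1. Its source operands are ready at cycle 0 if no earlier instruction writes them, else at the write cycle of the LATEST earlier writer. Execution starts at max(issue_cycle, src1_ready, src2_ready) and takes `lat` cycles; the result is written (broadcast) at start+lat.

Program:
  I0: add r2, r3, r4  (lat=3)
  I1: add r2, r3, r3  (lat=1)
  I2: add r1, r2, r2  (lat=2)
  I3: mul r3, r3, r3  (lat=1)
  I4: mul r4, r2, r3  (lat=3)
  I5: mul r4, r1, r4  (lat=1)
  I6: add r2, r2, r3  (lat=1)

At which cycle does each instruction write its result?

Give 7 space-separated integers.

I0 add r2: issue@1 deps=(None,None) exec_start@1 write@4
I1 add r2: issue@2 deps=(None,None) exec_start@2 write@3
I2 add r1: issue@3 deps=(1,1) exec_start@3 write@5
I3 mul r3: issue@4 deps=(None,None) exec_start@4 write@5
I4 mul r4: issue@5 deps=(1,3) exec_start@5 write@8
I5 mul r4: issue@6 deps=(2,4) exec_start@8 write@9
I6 add r2: issue@7 deps=(1,3) exec_start@7 write@8

Answer: 4 3 5 5 8 9 8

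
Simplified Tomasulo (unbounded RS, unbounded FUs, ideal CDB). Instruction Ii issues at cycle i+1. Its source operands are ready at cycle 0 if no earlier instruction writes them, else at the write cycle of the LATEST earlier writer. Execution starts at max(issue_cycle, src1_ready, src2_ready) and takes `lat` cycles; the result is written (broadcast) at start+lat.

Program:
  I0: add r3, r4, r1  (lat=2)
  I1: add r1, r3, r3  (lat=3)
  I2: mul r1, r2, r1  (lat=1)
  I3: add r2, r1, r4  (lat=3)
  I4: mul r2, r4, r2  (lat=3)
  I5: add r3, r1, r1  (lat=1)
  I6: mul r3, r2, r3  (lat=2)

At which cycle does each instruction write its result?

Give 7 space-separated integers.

Answer: 3 6 7 10 13 8 15

Derivation:
I0 add r3: issue@1 deps=(None,None) exec_start@1 write@3
I1 add r1: issue@2 deps=(0,0) exec_start@3 write@6
I2 mul r1: issue@3 deps=(None,1) exec_start@6 write@7
I3 add r2: issue@4 deps=(2,None) exec_start@7 write@10
I4 mul r2: issue@5 deps=(None,3) exec_start@10 write@13
I5 add r3: issue@6 deps=(2,2) exec_start@7 write@8
I6 mul r3: issue@7 deps=(4,5) exec_start@13 write@15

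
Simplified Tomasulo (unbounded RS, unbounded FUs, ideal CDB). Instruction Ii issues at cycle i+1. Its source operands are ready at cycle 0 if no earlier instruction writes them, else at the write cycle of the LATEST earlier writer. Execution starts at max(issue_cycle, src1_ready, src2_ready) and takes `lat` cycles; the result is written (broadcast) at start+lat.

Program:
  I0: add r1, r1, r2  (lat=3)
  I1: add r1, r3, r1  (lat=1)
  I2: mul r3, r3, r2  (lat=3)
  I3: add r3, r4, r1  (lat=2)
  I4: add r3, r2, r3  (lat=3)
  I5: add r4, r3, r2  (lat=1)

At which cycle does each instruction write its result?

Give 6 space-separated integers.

I0 add r1: issue@1 deps=(None,None) exec_start@1 write@4
I1 add r1: issue@2 deps=(None,0) exec_start@4 write@5
I2 mul r3: issue@3 deps=(None,None) exec_start@3 write@6
I3 add r3: issue@4 deps=(None,1) exec_start@5 write@7
I4 add r3: issue@5 deps=(None,3) exec_start@7 write@10
I5 add r4: issue@6 deps=(4,None) exec_start@10 write@11

Answer: 4 5 6 7 10 11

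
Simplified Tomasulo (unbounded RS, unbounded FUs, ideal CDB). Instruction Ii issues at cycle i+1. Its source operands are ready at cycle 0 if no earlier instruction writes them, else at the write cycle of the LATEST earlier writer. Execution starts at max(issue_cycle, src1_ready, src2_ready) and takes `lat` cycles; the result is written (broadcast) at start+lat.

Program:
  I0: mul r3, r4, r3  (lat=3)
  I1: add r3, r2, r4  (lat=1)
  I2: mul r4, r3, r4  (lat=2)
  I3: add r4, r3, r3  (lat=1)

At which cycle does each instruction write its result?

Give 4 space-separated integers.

I0 mul r3: issue@1 deps=(None,None) exec_start@1 write@4
I1 add r3: issue@2 deps=(None,None) exec_start@2 write@3
I2 mul r4: issue@3 deps=(1,None) exec_start@3 write@5
I3 add r4: issue@4 deps=(1,1) exec_start@4 write@5

Answer: 4 3 5 5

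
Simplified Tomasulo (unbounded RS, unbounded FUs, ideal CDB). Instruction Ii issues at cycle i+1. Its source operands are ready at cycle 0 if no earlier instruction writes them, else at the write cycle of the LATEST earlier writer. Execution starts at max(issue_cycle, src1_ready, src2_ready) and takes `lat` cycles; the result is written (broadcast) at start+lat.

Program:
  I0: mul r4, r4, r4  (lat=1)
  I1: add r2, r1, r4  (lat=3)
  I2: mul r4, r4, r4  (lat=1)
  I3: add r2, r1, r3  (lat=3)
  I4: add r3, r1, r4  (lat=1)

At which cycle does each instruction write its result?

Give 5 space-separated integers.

I0 mul r4: issue@1 deps=(None,None) exec_start@1 write@2
I1 add r2: issue@2 deps=(None,0) exec_start@2 write@5
I2 mul r4: issue@3 deps=(0,0) exec_start@3 write@4
I3 add r2: issue@4 deps=(None,None) exec_start@4 write@7
I4 add r3: issue@5 deps=(None,2) exec_start@5 write@6

Answer: 2 5 4 7 6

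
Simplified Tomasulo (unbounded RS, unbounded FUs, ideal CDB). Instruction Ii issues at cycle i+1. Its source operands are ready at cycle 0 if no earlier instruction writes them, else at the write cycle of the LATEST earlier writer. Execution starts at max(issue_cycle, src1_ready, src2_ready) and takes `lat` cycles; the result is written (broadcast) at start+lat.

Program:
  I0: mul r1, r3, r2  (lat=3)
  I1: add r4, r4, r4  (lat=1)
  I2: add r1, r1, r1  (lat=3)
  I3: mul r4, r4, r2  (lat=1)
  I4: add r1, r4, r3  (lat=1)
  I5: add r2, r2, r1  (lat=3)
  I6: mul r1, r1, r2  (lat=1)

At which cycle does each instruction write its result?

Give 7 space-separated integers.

I0 mul r1: issue@1 deps=(None,None) exec_start@1 write@4
I1 add r4: issue@2 deps=(None,None) exec_start@2 write@3
I2 add r1: issue@3 deps=(0,0) exec_start@4 write@7
I3 mul r4: issue@4 deps=(1,None) exec_start@4 write@5
I4 add r1: issue@5 deps=(3,None) exec_start@5 write@6
I5 add r2: issue@6 deps=(None,4) exec_start@6 write@9
I6 mul r1: issue@7 deps=(4,5) exec_start@9 write@10

Answer: 4 3 7 5 6 9 10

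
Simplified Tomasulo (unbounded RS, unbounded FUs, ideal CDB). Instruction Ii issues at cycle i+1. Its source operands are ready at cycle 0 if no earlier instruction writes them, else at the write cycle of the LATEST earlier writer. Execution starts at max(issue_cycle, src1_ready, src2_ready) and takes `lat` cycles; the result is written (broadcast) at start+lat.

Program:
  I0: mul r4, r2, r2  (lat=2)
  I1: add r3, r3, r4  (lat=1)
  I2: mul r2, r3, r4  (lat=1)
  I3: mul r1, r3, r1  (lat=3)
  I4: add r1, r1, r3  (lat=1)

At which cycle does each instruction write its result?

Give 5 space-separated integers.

Answer: 3 4 5 7 8

Derivation:
I0 mul r4: issue@1 deps=(None,None) exec_start@1 write@3
I1 add r3: issue@2 deps=(None,0) exec_start@3 write@4
I2 mul r2: issue@3 deps=(1,0) exec_start@4 write@5
I3 mul r1: issue@4 deps=(1,None) exec_start@4 write@7
I4 add r1: issue@5 deps=(3,1) exec_start@7 write@8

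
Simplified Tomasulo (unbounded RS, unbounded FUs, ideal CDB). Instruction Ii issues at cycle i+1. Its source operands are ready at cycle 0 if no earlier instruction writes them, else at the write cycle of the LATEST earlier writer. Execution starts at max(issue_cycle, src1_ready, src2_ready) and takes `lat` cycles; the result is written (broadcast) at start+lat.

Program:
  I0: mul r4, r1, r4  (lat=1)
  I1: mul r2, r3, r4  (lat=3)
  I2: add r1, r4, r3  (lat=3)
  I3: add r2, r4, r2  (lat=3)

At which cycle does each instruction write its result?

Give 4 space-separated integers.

Answer: 2 5 6 8

Derivation:
I0 mul r4: issue@1 deps=(None,None) exec_start@1 write@2
I1 mul r2: issue@2 deps=(None,0) exec_start@2 write@5
I2 add r1: issue@3 deps=(0,None) exec_start@3 write@6
I3 add r2: issue@4 deps=(0,1) exec_start@5 write@8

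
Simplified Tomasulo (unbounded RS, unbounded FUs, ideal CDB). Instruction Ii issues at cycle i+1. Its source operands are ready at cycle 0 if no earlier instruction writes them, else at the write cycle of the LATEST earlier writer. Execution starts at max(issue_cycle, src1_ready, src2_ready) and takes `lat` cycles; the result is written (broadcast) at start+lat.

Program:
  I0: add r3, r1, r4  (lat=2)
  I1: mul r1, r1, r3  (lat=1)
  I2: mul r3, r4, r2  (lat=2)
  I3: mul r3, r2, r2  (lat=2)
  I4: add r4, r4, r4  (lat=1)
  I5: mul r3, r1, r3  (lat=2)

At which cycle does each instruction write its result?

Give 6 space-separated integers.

I0 add r3: issue@1 deps=(None,None) exec_start@1 write@3
I1 mul r1: issue@2 deps=(None,0) exec_start@3 write@4
I2 mul r3: issue@3 deps=(None,None) exec_start@3 write@5
I3 mul r3: issue@4 deps=(None,None) exec_start@4 write@6
I4 add r4: issue@5 deps=(None,None) exec_start@5 write@6
I5 mul r3: issue@6 deps=(1,3) exec_start@6 write@8

Answer: 3 4 5 6 6 8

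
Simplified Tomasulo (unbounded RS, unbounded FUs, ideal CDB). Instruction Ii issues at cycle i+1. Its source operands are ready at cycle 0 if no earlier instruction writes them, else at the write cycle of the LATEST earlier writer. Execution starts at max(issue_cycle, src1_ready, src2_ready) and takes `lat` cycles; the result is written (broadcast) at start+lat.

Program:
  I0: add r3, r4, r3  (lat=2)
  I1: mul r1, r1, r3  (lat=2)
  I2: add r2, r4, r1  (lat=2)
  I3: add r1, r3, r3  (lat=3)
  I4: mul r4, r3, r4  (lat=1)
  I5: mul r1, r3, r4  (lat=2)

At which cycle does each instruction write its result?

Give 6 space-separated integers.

I0 add r3: issue@1 deps=(None,None) exec_start@1 write@3
I1 mul r1: issue@2 deps=(None,0) exec_start@3 write@5
I2 add r2: issue@3 deps=(None,1) exec_start@5 write@7
I3 add r1: issue@4 deps=(0,0) exec_start@4 write@7
I4 mul r4: issue@5 deps=(0,None) exec_start@5 write@6
I5 mul r1: issue@6 deps=(0,4) exec_start@6 write@8

Answer: 3 5 7 7 6 8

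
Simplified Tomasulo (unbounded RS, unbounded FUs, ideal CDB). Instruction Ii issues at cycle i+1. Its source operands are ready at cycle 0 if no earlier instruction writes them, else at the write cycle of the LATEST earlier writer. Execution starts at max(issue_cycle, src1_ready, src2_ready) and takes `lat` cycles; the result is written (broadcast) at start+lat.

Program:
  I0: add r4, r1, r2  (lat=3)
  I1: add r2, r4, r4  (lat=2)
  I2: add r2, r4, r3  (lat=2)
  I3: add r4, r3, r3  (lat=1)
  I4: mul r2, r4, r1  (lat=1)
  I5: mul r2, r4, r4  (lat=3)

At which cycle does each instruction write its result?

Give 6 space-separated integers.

I0 add r4: issue@1 deps=(None,None) exec_start@1 write@4
I1 add r2: issue@2 deps=(0,0) exec_start@4 write@6
I2 add r2: issue@3 deps=(0,None) exec_start@4 write@6
I3 add r4: issue@4 deps=(None,None) exec_start@4 write@5
I4 mul r2: issue@5 deps=(3,None) exec_start@5 write@6
I5 mul r2: issue@6 deps=(3,3) exec_start@6 write@9

Answer: 4 6 6 5 6 9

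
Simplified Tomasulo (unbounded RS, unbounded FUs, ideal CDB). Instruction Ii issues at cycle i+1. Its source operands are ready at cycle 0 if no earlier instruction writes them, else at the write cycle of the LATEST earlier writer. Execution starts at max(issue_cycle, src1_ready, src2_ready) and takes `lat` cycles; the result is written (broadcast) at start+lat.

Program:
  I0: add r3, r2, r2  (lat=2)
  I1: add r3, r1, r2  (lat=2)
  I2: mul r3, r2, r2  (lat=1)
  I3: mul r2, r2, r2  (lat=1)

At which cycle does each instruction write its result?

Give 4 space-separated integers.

Answer: 3 4 4 5

Derivation:
I0 add r3: issue@1 deps=(None,None) exec_start@1 write@3
I1 add r3: issue@2 deps=(None,None) exec_start@2 write@4
I2 mul r3: issue@3 deps=(None,None) exec_start@3 write@4
I3 mul r2: issue@4 deps=(None,None) exec_start@4 write@5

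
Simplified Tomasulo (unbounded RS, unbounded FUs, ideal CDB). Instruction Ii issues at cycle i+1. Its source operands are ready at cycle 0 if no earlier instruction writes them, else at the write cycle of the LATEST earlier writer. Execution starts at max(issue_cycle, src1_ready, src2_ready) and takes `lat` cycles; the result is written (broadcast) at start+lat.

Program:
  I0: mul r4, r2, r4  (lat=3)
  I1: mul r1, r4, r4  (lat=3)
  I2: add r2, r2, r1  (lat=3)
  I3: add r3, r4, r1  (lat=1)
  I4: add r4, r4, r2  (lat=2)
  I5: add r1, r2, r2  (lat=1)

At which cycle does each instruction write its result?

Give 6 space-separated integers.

Answer: 4 7 10 8 12 11

Derivation:
I0 mul r4: issue@1 deps=(None,None) exec_start@1 write@4
I1 mul r1: issue@2 deps=(0,0) exec_start@4 write@7
I2 add r2: issue@3 deps=(None,1) exec_start@7 write@10
I3 add r3: issue@4 deps=(0,1) exec_start@7 write@8
I4 add r4: issue@5 deps=(0,2) exec_start@10 write@12
I5 add r1: issue@6 deps=(2,2) exec_start@10 write@11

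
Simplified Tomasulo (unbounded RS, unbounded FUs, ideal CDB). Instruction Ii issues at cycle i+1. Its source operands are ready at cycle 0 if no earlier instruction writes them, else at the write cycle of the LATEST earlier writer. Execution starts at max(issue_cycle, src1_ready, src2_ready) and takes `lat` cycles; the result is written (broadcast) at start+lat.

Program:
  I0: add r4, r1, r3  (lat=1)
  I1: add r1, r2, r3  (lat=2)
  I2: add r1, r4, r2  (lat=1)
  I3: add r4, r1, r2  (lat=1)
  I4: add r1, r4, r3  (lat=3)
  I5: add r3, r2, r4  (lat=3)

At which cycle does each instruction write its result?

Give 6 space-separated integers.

Answer: 2 4 4 5 8 9

Derivation:
I0 add r4: issue@1 deps=(None,None) exec_start@1 write@2
I1 add r1: issue@2 deps=(None,None) exec_start@2 write@4
I2 add r1: issue@3 deps=(0,None) exec_start@3 write@4
I3 add r4: issue@4 deps=(2,None) exec_start@4 write@5
I4 add r1: issue@5 deps=(3,None) exec_start@5 write@8
I5 add r3: issue@6 deps=(None,3) exec_start@6 write@9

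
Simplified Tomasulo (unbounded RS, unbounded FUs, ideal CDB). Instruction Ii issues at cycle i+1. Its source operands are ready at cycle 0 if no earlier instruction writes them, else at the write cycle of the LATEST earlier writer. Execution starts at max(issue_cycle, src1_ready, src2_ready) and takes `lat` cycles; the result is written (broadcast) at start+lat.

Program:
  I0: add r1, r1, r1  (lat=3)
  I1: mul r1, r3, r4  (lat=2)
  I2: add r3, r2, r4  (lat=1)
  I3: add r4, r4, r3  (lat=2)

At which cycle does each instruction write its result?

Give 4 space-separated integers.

I0 add r1: issue@1 deps=(None,None) exec_start@1 write@4
I1 mul r1: issue@2 deps=(None,None) exec_start@2 write@4
I2 add r3: issue@3 deps=(None,None) exec_start@3 write@4
I3 add r4: issue@4 deps=(None,2) exec_start@4 write@6

Answer: 4 4 4 6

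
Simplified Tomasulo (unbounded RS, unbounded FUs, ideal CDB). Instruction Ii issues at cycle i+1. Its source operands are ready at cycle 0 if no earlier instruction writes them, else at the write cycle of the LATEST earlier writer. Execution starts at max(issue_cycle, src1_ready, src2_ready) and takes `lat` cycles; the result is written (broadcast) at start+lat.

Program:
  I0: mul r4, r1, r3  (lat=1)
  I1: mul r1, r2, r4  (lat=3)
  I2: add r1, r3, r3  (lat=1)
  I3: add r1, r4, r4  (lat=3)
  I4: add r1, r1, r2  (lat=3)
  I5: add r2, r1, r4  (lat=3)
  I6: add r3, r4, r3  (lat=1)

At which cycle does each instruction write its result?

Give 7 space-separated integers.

Answer: 2 5 4 7 10 13 8

Derivation:
I0 mul r4: issue@1 deps=(None,None) exec_start@1 write@2
I1 mul r1: issue@2 deps=(None,0) exec_start@2 write@5
I2 add r1: issue@3 deps=(None,None) exec_start@3 write@4
I3 add r1: issue@4 deps=(0,0) exec_start@4 write@7
I4 add r1: issue@5 deps=(3,None) exec_start@7 write@10
I5 add r2: issue@6 deps=(4,0) exec_start@10 write@13
I6 add r3: issue@7 deps=(0,None) exec_start@7 write@8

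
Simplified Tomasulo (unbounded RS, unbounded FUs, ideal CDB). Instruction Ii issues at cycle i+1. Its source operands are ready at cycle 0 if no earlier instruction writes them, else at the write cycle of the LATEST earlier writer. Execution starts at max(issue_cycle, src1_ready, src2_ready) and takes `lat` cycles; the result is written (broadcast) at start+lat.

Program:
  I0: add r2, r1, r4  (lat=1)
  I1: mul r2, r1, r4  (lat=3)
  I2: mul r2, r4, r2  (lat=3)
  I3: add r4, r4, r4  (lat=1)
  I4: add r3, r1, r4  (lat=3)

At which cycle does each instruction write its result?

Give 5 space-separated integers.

I0 add r2: issue@1 deps=(None,None) exec_start@1 write@2
I1 mul r2: issue@2 deps=(None,None) exec_start@2 write@5
I2 mul r2: issue@3 deps=(None,1) exec_start@5 write@8
I3 add r4: issue@4 deps=(None,None) exec_start@4 write@5
I4 add r3: issue@5 deps=(None,3) exec_start@5 write@8

Answer: 2 5 8 5 8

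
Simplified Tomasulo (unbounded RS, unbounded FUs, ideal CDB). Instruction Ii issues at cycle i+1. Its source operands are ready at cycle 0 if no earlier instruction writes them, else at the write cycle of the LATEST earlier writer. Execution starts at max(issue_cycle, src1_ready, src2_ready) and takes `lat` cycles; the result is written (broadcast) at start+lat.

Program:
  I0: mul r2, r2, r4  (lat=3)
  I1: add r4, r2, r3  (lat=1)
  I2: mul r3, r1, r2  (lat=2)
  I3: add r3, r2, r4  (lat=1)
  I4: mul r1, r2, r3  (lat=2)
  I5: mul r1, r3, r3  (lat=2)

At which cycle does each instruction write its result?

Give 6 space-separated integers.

Answer: 4 5 6 6 8 8

Derivation:
I0 mul r2: issue@1 deps=(None,None) exec_start@1 write@4
I1 add r4: issue@2 deps=(0,None) exec_start@4 write@5
I2 mul r3: issue@3 deps=(None,0) exec_start@4 write@6
I3 add r3: issue@4 deps=(0,1) exec_start@5 write@6
I4 mul r1: issue@5 deps=(0,3) exec_start@6 write@8
I5 mul r1: issue@6 deps=(3,3) exec_start@6 write@8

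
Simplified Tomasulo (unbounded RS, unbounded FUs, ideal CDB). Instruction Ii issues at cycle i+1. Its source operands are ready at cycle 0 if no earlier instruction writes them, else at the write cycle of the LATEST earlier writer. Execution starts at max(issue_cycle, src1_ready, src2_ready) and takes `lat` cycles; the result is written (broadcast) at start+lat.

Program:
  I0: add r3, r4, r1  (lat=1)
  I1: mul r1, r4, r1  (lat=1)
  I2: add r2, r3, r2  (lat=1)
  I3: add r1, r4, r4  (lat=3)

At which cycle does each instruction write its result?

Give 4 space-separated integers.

Answer: 2 3 4 7

Derivation:
I0 add r3: issue@1 deps=(None,None) exec_start@1 write@2
I1 mul r1: issue@2 deps=(None,None) exec_start@2 write@3
I2 add r2: issue@3 deps=(0,None) exec_start@3 write@4
I3 add r1: issue@4 deps=(None,None) exec_start@4 write@7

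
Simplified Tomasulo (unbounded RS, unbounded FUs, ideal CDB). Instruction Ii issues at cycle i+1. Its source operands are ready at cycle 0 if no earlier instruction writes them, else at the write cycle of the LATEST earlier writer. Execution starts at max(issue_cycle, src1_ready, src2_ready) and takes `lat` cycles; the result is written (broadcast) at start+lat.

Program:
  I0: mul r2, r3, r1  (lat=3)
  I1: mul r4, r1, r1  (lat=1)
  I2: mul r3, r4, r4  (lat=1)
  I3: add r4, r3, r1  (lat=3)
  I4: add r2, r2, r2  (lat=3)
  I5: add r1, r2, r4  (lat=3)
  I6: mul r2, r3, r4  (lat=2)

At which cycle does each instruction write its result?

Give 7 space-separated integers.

Answer: 4 3 4 7 8 11 9

Derivation:
I0 mul r2: issue@1 deps=(None,None) exec_start@1 write@4
I1 mul r4: issue@2 deps=(None,None) exec_start@2 write@3
I2 mul r3: issue@3 deps=(1,1) exec_start@3 write@4
I3 add r4: issue@4 deps=(2,None) exec_start@4 write@7
I4 add r2: issue@5 deps=(0,0) exec_start@5 write@8
I5 add r1: issue@6 deps=(4,3) exec_start@8 write@11
I6 mul r2: issue@7 deps=(2,3) exec_start@7 write@9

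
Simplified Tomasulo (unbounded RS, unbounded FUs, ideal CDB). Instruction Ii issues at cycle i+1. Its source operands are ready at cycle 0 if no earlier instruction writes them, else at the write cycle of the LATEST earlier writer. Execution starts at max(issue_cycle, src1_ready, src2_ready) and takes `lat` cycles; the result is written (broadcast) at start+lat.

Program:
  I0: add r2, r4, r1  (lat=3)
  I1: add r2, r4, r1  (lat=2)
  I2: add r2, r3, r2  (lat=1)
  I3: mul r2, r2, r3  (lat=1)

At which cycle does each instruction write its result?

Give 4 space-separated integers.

Answer: 4 4 5 6

Derivation:
I0 add r2: issue@1 deps=(None,None) exec_start@1 write@4
I1 add r2: issue@2 deps=(None,None) exec_start@2 write@4
I2 add r2: issue@3 deps=(None,1) exec_start@4 write@5
I3 mul r2: issue@4 deps=(2,None) exec_start@5 write@6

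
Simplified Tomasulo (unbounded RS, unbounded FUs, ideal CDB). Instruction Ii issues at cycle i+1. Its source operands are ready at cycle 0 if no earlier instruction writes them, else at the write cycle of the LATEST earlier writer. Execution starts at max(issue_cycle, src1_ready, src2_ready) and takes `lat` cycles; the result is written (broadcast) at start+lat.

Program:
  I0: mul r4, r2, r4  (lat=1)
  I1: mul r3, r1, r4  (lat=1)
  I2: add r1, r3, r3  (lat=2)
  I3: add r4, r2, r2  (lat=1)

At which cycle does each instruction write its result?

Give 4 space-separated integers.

Answer: 2 3 5 5

Derivation:
I0 mul r4: issue@1 deps=(None,None) exec_start@1 write@2
I1 mul r3: issue@2 deps=(None,0) exec_start@2 write@3
I2 add r1: issue@3 deps=(1,1) exec_start@3 write@5
I3 add r4: issue@4 deps=(None,None) exec_start@4 write@5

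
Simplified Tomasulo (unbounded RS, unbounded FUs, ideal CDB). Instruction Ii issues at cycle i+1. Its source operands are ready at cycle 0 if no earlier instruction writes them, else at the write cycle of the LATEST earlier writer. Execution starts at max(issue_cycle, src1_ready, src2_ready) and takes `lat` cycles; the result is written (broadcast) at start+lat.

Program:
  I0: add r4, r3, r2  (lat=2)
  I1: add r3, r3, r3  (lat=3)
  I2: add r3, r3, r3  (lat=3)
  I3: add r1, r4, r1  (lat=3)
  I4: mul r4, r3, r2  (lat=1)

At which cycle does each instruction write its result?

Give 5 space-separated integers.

I0 add r4: issue@1 deps=(None,None) exec_start@1 write@3
I1 add r3: issue@2 deps=(None,None) exec_start@2 write@5
I2 add r3: issue@3 deps=(1,1) exec_start@5 write@8
I3 add r1: issue@4 deps=(0,None) exec_start@4 write@7
I4 mul r4: issue@5 deps=(2,None) exec_start@8 write@9

Answer: 3 5 8 7 9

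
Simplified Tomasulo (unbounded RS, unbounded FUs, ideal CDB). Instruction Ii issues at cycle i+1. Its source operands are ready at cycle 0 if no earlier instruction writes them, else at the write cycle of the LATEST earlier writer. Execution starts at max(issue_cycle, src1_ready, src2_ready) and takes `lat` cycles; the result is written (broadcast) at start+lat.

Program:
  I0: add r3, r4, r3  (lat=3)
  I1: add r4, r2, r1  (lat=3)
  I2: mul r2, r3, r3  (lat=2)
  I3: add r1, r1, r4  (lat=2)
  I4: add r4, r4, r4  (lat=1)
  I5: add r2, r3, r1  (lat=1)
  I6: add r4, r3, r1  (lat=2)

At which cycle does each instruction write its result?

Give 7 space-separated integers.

Answer: 4 5 6 7 6 8 9

Derivation:
I0 add r3: issue@1 deps=(None,None) exec_start@1 write@4
I1 add r4: issue@2 deps=(None,None) exec_start@2 write@5
I2 mul r2: issue@3 deps=(0,0) exec_start@4 write@6
I3 add r1: issue@4 deps=(None,1) exec_start@5 write@7
I4 add r4: issue@5 deps=(1,1) exec_start@5 write@6
I5 add r2: issue@6 deps=(0,3) exec_start@7 write@8
I6 add r4: issue@7 deps=(0,3) exec_start@7 write@9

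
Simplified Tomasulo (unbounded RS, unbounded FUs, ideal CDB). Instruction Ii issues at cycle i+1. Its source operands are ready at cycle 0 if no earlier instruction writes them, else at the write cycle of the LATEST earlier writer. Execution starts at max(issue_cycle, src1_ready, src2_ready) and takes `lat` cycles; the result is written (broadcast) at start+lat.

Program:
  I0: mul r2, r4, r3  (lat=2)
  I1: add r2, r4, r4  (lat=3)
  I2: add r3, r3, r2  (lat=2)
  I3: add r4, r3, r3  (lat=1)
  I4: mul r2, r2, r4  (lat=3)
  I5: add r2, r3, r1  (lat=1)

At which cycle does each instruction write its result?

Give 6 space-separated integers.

Answer: 3 5 7 8 11 8

Derivation:
I0 mul r2: issue@1 deps=(None,None) exec_start@1 write@3
I1 add r2: issue@2 deps=(None,None) exec_start@2 write@5
I2 add r3: issue@3 deps=(None,1) exec_start@5 write@7
I3 add r4: issue@4 deps=(2,2) exec_start@7 write@8
I4 mul r2: issue@5 deps=(1,3) exec_start@8 write@11
I5 add r2: issue@6 deps=(2,None) exec_start@7 write@8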